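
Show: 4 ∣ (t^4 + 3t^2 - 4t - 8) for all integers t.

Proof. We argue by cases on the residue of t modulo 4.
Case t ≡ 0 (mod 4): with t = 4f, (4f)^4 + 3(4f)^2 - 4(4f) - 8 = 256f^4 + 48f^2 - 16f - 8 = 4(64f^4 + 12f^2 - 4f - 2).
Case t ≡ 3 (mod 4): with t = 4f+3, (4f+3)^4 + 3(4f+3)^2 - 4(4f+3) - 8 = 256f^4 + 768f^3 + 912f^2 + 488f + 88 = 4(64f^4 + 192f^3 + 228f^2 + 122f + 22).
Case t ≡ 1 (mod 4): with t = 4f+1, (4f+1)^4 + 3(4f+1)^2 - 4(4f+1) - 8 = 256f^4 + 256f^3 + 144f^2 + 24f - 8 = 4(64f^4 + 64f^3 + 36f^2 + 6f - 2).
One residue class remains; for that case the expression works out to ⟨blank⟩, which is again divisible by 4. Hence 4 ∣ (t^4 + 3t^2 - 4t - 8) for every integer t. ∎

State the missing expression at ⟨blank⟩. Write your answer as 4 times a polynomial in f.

4(64f^4 + 128f^3 + 108f^2 + 40f + 3)

The residues treated are {0, 3, 1}, so the missing case is t ≡ 2 (mod 4); write t = 4f+2.
Then (4f+2)^4 + 3(4f+2)^2 - 4(4f+2) - 8 = 256f^4 + 512f^3 + 432f^2 + 160f + 12 = 4(64f^4 + 128f^3 + 108f^2 + 40f + 3).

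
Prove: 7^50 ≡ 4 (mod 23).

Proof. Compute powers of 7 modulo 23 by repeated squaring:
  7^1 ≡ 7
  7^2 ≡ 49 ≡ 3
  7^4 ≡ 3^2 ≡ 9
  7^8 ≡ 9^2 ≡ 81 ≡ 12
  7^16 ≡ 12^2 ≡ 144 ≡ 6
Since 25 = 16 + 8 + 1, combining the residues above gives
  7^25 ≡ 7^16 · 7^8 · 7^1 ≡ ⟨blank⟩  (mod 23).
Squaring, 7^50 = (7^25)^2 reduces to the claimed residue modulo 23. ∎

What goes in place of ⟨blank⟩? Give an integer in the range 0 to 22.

7^16 · 7^8 · 7^1 ≡ 6 · 12 · 7 = 504.
504 mod 23 = 21, so 7^25 ≡ 21 (mod 23).

21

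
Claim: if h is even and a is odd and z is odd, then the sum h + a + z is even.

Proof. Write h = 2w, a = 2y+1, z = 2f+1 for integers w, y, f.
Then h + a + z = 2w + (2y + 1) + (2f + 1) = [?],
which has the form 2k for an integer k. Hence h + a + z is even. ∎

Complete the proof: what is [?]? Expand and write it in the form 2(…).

2w + (2y + 1) + (2f + 1) = 2f + 2w + 2y + 2
= 2(f + w + y + 1).
Since f + w + y + 1 is an integer, the sum is of the form 2k for an integer k.

2(f + w + y + 1)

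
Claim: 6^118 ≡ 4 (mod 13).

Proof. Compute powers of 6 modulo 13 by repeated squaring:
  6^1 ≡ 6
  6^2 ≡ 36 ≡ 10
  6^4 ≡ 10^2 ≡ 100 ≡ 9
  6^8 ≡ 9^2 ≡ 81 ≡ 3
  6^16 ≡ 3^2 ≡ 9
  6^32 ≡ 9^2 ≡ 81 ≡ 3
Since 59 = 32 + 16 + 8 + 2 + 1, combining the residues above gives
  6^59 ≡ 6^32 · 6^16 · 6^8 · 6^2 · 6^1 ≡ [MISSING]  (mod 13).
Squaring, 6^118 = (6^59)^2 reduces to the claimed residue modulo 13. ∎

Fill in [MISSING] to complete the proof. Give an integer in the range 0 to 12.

11

6^32 · 6^16 · 6^8 · 6^2 · 6^1 ≡ 3 · 9 · 3 · 10 · 6 = 4860.
4860 mod 13 = 11, so 6^59 ≡ 11 (mod 13).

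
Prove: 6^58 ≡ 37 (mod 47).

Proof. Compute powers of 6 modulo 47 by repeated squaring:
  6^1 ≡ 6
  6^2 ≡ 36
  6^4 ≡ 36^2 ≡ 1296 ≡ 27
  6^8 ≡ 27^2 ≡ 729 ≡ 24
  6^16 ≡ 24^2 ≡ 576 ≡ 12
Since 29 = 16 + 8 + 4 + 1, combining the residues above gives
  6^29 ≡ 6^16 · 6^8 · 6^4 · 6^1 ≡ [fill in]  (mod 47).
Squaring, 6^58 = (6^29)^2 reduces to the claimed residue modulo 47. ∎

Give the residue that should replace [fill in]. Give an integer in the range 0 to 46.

32

6^16 · 6^8 · 6^4 · 6^1 ≡ 12 · 24 · 27 · 6 = 46656.
46656 mod 47 = 32, so 6^29 ≡ 32 (mod 47).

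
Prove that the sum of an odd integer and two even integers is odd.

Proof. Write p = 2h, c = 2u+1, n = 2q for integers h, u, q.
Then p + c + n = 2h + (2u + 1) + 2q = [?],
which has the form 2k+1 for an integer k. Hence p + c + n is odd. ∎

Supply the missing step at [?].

2(h + q + u) + 1

2h + (2u + 1) + 2q = 2h + 2q + 2u + 1
= 2(h + q + u) + 1.
Since h + q + u is an integer, the sum is of the form 2k+1 for an integer k.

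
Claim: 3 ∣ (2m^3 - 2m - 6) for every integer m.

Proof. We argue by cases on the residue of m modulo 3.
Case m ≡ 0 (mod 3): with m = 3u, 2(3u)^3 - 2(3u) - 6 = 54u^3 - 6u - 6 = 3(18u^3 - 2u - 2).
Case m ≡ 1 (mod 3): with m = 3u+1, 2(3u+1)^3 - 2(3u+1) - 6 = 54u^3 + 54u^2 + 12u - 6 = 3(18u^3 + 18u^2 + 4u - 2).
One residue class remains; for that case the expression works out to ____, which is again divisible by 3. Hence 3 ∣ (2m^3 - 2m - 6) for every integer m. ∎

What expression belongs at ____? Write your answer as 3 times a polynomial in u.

The residues treated are {0, 1}, so the missing case is m ≡ 2 (mod 3); write m = 3u+2.
Then 2(3u+2)^3 - 2(3u+2) - 6 = 54u^3 + 108u^2 + 66u + 6 = 3(18u^3 + 36u^2 + 22u + 2).

3(18u^3 + 36u^2 + 22u + 2)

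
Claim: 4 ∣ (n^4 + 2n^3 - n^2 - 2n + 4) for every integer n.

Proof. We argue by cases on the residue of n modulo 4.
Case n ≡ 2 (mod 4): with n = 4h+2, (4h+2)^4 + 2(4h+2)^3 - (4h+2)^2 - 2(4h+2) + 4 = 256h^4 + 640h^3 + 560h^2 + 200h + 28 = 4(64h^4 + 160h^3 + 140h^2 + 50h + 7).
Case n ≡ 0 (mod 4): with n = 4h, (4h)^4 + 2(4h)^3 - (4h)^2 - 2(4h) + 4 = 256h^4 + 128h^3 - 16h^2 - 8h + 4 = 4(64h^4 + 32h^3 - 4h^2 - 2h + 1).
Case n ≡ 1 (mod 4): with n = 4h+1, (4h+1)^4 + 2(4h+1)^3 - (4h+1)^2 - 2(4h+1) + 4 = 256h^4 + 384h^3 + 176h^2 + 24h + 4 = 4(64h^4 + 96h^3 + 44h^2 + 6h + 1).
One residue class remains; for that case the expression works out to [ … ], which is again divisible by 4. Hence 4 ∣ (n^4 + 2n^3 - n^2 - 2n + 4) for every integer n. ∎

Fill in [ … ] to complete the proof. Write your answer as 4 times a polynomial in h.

4(64h^4 + 224h^3 + 284h^2 + 154h + 31)

The residues treated are {2, 0, 1}, so the missing case is n ≡ 3 (mod 4); write n = 4h+3.
Then (4h+3)^4 + 2(4h+3)^3 - (4h+3)^2 - 2(4h+3) + 4 = 256h^4 + 896h^3 + 1136h^2 + 616h + 124 = 4(64h^4 + 224h^3 + 284h^2 + 154h + 31).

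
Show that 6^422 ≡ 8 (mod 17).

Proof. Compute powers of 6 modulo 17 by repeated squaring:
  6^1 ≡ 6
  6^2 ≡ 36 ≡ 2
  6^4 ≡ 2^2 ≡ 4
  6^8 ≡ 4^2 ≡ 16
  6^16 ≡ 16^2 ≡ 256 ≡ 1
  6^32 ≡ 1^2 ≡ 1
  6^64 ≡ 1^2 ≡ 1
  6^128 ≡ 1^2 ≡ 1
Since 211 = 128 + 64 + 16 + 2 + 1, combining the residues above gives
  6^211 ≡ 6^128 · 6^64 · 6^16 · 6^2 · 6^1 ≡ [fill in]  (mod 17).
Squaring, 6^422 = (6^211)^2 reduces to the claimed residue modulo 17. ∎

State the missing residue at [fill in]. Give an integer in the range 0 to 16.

Multiply the listed residues: 1 · 1 · 1 · 2 · 6 = 1 → 1 → 2 → 12.
Reducing modulo 17: 12 = 0·17 + 12, so 6^211 ≡ 12.

12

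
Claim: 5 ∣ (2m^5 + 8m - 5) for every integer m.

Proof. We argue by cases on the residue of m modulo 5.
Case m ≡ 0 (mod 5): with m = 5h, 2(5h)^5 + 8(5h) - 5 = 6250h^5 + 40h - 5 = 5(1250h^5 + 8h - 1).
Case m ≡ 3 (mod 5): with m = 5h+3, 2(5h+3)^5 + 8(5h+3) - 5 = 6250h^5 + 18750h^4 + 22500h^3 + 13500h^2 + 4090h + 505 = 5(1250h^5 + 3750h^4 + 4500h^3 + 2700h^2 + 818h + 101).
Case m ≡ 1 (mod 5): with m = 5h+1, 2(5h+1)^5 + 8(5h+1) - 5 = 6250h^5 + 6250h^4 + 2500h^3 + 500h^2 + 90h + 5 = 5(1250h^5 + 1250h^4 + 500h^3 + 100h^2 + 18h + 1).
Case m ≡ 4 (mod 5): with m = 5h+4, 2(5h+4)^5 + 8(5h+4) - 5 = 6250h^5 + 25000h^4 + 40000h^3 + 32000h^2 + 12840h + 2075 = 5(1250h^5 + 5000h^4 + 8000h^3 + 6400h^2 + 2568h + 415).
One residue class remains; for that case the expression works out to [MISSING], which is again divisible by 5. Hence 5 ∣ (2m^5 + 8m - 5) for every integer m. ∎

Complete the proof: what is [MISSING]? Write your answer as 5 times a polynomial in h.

5(1250h^5 + 2500h^4 + 2000h^3 + 800h^2 + 168h + 15)

Only m ≡ 2 (mod 5) is unaccounted for. Put m = 5h+2:
2(5h+2)^5 + 8(5h+2) - 5 expands to 6250h^5 + 12500h^4 + 10000h^3 + 4000h^2 + 840h + 75,
and factoring out 5 leaves 5(1250h^5 + 2500h^4 + 2000h^3 + 800h^2 + 168h + 15).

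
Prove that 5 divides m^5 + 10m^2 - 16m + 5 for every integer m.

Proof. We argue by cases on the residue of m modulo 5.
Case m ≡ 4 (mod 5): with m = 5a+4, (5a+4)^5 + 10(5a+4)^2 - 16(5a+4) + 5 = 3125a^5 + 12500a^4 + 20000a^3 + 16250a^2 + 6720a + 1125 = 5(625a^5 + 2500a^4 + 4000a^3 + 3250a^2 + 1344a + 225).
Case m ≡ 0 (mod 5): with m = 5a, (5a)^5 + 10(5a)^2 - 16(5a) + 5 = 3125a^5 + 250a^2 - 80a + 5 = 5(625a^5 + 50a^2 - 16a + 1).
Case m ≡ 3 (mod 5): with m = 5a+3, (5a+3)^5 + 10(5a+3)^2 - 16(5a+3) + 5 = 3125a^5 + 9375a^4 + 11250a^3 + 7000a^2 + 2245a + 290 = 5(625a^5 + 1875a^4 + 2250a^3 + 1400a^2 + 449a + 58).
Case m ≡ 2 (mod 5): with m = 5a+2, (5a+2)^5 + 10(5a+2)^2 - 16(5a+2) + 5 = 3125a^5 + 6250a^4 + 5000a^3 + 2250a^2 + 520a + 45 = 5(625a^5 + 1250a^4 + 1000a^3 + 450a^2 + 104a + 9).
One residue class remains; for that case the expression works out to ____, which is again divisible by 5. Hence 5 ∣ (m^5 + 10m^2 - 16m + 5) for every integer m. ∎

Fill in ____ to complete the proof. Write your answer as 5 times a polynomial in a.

5(625a^5 + 625a^4 + 250a^3 + 100a^2 + 9a)

The residues treated are {4, 0, 3, 2}, so the missing case is m ≡ 1 (mod 5); write m = 5a+1.
Then (5a+1)^5 + 10(5a+1)^2 - 16(5a+1) + 5 = 3125a^5 + 3125a^4 + 1250a^3 + 500a^2 + 45a = 5(625a^5 + 625a^4 + 250a^3 + 100a^2 + 9a).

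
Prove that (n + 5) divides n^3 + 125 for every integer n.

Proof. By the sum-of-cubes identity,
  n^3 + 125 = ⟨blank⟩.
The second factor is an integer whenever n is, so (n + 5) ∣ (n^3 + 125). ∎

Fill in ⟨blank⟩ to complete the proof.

Polynomial division of n^3 + 125 by n + 5 leaves remainder 0 and quotient n^2 - 5n + 25.
Hence n^3 + 125 = (n + 5)(n^2 - 5n + 25).

(n + 5)(n^2 - 5n + 25)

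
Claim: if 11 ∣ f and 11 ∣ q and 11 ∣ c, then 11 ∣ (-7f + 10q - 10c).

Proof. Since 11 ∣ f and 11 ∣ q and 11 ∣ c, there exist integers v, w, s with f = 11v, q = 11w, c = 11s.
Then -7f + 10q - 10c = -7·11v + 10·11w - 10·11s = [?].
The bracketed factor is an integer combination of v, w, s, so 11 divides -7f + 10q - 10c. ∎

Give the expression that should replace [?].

11(-10s - 7v + 10w)

Each term has a factor of 11: -7·11v + 10·11w - 10·11s = 11·(-10s - 7v + 10w).
Since -10s - 7v + 10w is an integer, 11 ∣ (-7f + 10q - 10c).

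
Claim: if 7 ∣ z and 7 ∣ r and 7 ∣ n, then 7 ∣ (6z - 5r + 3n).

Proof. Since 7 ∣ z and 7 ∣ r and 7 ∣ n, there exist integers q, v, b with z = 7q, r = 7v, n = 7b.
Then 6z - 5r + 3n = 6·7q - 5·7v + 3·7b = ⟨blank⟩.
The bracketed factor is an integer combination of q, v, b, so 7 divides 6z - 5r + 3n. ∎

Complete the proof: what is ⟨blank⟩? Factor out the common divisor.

7(3b + 6q - 5v)

Each term has a factor of 7: 6·7q - 5·7v + 3·7b = 7·(3b + 6q - 5v).
Since 3b + 6q - 5v is an integer, 7 ∣ (6z - 5r + 3n).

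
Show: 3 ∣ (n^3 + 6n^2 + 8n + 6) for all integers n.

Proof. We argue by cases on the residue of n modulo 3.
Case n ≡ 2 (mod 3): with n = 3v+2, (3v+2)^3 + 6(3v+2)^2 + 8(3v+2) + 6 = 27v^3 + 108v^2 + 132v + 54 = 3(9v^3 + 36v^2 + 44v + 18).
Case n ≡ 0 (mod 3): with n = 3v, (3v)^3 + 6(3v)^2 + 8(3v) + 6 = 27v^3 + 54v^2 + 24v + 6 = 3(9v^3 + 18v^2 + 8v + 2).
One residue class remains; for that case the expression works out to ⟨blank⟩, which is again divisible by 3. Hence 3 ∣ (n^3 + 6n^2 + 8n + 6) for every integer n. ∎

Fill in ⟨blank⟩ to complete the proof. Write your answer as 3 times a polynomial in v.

3(9v^3 + 27v^2 + 23v + 7)

The residues treated are {2, 0}, so the missing case is n ≡ 1 (mod 3); write n = 3v+1.
Then (3v+1)^3 + 6(3v+1)^2 + 8(3v+1) + 6 = 27v^3 + 81v^2 + 69v + 21 = 3(9v^3 + 27v^2 + 23v + 7).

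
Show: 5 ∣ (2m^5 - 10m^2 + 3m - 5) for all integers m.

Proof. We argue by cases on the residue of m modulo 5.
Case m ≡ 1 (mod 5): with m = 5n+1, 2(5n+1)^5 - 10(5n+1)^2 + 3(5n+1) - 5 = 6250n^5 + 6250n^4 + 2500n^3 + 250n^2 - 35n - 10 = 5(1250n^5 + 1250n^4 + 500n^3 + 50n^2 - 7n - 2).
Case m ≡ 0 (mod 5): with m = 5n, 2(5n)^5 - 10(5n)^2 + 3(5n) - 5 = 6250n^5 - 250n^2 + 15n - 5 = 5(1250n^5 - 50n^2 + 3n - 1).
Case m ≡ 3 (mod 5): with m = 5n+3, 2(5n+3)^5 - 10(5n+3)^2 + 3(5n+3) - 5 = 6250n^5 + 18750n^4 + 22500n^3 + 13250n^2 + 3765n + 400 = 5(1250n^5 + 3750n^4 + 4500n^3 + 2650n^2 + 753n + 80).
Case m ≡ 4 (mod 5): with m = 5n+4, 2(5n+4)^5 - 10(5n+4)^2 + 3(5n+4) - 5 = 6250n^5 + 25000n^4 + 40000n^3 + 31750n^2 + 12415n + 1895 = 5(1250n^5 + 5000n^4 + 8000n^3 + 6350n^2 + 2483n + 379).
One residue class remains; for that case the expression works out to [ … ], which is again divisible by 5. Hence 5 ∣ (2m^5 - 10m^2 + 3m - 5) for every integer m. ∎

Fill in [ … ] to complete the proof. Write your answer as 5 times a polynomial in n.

The residues treated are {1, 0, 3, 4}, so the missing case is m ≡ 2 (mod 5); write m = 5n+2.
Then 2(5n+2)^5 - 10(5n+2)^2 + 3(5n+2) - 5 = 6250n^5 + 12500n^4 + 10000n^3 + 3750n^2 + 615n + 25 = 5(1250n^5 + 2500n^4 + 2000n^3 + 750n^2 + 123n + 5).

5(1250n^5 + 2500n^4 + 2000n^3 + 750n^2 + 123n + 5)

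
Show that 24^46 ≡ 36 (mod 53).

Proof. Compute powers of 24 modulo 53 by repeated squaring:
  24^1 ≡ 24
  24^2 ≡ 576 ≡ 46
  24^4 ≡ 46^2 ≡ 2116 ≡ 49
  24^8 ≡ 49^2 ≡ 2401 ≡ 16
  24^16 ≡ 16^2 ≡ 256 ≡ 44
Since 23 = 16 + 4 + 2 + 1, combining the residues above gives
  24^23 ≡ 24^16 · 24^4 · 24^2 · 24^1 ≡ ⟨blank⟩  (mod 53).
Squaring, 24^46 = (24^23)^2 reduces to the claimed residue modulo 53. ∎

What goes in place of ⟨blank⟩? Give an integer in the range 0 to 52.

47

Multiply the listed residues: 44 · 49 · 46 · 24 = 2156 → 99176 → 2380224.
Reducing modulo 53: 2380224 = 44909·53 + 47, so 24^23 ≡ 47.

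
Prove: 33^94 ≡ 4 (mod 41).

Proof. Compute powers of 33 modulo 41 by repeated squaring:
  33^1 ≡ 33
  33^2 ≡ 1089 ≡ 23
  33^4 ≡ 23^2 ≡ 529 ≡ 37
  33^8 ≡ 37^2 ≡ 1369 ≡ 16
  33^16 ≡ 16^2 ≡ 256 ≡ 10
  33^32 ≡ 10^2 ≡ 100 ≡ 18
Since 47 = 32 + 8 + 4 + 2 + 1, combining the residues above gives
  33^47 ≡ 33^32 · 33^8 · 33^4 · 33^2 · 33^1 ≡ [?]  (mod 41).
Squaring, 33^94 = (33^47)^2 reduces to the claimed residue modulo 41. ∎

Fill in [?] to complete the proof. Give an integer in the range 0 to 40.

39

Multiply the listed residues: 18 · 16 · 37 · 23 · 33 = 288 → 10656 → 245088 → 8087904.
Reducing modulo 41: 8087904 = 197265·41 + 39, so 33^47 ≡ 39.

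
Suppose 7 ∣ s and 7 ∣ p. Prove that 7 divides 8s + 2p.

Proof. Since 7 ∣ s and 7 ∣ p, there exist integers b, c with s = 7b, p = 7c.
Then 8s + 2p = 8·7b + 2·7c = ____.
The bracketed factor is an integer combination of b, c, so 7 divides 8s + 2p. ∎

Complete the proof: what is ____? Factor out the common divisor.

7(8b + 2c)

Each term has a factor of 7: 8·7b + 2·7c = 7·(8b + 2c).
Since 8b + 2c is an integer, 7 ∣ (8s + 2p).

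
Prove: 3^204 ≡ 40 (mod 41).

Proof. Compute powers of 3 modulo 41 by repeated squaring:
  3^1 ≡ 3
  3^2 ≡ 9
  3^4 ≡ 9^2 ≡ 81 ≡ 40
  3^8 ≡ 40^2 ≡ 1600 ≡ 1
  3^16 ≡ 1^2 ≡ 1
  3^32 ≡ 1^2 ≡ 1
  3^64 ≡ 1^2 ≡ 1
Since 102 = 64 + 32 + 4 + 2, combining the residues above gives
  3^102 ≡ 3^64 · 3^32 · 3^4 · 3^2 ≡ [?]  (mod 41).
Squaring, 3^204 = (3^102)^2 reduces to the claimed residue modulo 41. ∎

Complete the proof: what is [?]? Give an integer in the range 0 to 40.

3^64 · 3^32 · 3^4 · 3^2 ≡ 1 · 1 · 40 · 9 = 360.
360 mod 41 = 32, so 3^102 ≡ 32 (mod 41).

32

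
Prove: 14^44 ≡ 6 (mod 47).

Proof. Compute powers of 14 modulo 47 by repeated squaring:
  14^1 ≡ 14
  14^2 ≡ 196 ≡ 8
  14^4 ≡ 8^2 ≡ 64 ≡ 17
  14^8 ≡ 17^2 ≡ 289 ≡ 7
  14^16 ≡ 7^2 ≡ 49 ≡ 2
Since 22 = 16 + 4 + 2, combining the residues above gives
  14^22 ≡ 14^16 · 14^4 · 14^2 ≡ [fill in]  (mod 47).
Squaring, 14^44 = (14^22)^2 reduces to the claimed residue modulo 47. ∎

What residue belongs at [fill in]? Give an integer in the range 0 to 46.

37

14^16 · 14^4 · 14^2 ≡ 2 · 17 · 8 = 272.
272 mod 47 = 37, so 14^22 ≡ 37 (mod 47).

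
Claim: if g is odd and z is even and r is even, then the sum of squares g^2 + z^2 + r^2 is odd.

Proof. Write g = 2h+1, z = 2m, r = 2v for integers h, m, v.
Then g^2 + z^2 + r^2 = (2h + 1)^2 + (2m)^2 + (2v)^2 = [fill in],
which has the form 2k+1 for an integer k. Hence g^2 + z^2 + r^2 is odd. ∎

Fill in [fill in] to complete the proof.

Expanding: (2h + 1)^2 + (2m)^2 + (2v)^2 = 4h^2 + 4h + 4m^2 + 4v^2 + 1.
Every term except the constant is even, so this is 2(2h^2 + 2h + 2m^2 + 2v^2) + 1,
and 2h^2 + 2h + 2m^2 + 2v^2 ∈ ℤ gives the required form.

2(2h^2 + 2h + 2m^2 + 2v^2) + 1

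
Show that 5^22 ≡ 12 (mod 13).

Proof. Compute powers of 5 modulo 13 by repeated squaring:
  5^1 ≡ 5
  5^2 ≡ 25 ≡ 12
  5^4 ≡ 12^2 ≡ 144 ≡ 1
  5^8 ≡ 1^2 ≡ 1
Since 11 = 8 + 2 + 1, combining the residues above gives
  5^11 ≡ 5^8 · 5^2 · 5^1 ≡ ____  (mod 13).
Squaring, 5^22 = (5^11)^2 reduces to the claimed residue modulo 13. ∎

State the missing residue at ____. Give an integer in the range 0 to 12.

8

Multiply the listed residues: 1 · 12 · 5 = 12 → 60.
Reducing modulo 13: 60 = 4·13 + 8, so 5^11 ≡ 8.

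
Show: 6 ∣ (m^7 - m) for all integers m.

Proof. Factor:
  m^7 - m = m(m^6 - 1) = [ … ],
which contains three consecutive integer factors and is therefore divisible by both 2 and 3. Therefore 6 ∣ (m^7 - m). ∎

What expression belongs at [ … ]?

m^6 - 1 = (m^2 - 1)(m^4 + m^2 + 1), and m^2 - 1 = (m-1)(m+1).
So m(m^6 - 1) = (m - 1)m(m + 1)(m^4 + m^2 + 1).

(m - 1)m(m + 1)(m^4 + m^2 + 1)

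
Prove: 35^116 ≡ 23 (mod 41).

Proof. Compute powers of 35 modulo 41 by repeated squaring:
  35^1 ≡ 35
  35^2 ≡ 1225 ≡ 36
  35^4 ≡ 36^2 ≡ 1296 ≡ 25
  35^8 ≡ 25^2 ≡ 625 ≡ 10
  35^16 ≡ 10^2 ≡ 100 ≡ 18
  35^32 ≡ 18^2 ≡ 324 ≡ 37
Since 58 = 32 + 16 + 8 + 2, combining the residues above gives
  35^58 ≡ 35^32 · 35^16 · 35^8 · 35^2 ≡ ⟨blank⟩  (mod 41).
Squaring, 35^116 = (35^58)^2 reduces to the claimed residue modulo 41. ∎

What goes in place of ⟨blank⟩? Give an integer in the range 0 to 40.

33

35^32 · 35^16 · 35^8 · 35^2 ≡ 37 · 18 · 10 · 36 = 239760.
239760 mod 41 = 33, so 35^58 ≡ 33 (mod 41).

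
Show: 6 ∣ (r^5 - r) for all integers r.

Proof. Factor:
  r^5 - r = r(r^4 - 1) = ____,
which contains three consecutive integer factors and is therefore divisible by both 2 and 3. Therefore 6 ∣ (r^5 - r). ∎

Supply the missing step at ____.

(r - 1)r(r + 1)(r^2 + 1)

r^4 - 1 = (r^2 - 1)(r^2 + 1), and r^2 - 1 = (r-1)(r+1).
So r(r^4 - 1) = (r - 1)r(r + 1)(r^2 + 1).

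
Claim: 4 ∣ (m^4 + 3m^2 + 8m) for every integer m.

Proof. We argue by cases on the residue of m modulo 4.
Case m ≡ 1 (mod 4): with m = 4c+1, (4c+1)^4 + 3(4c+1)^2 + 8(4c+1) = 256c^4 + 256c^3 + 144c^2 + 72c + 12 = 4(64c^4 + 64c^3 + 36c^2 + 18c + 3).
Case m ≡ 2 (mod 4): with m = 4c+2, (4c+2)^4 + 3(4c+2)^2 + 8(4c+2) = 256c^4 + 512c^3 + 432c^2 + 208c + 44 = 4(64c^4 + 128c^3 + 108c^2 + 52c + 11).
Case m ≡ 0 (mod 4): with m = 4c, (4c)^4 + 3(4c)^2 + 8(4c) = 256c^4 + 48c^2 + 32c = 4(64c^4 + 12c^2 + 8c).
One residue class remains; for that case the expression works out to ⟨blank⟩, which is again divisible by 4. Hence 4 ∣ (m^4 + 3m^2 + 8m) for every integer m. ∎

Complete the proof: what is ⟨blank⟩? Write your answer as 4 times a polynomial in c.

The residues treated are {1, 2, 0}, so the missing case is m ≡ 3 (mod 4); write m = 4c+3.
Then (4c+3)^4 + 3(4c+3)^2 + 8(4c+3) = 256c^4 + 768c^3 + 912c^2 + 536c + 132 = 4(64c^4 + 192c^3 + 228c^2 + 134c + 33).

4(64c^4 + 192c^3 + 228c^2 + 134c + 33)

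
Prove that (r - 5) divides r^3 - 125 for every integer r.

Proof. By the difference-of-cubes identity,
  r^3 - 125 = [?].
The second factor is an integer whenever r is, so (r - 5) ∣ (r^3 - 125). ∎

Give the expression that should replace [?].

(r - 5)(r^2 + 5r + 25)

a^3 - b^3 = (a - b)(a^2 + ab + b^2). With a = r, b = 5:
r^3 - 125 = (r - 5)(r^2 + 5r + 25).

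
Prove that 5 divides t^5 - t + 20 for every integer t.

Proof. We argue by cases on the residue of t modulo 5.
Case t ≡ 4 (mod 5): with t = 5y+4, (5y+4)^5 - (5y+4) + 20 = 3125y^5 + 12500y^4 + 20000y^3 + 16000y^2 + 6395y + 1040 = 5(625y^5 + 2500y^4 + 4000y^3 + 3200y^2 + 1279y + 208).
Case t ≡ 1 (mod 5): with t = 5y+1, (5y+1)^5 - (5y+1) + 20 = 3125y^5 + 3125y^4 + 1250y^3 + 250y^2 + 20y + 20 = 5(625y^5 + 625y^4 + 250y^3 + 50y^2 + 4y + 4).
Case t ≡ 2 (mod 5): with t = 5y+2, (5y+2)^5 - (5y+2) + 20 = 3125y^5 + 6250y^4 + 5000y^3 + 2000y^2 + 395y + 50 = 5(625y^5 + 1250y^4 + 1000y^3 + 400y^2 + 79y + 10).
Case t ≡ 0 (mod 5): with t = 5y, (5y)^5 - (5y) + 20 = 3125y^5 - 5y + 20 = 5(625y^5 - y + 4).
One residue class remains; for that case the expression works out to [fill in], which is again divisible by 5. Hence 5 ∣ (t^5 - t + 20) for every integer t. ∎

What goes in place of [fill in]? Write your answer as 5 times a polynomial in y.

5(625y^5 + 1875y^4 + 2250y^3 + 1350y^2 + 404y + 52)

The residues treated are {4, 1, 2, 0}, so the missing case is t ≡ 3 (mod 5); write t = 5y+3.
Then (5y+3)^5 - (5y+3) + 20 = 3125y^5 + 9375y^4 + 11250y^3 + 6750y^2 + 2020y + 260 = 5(625y^5 + 1875y^4 + 2250y^3 + 1350y^2 + 404y + 52).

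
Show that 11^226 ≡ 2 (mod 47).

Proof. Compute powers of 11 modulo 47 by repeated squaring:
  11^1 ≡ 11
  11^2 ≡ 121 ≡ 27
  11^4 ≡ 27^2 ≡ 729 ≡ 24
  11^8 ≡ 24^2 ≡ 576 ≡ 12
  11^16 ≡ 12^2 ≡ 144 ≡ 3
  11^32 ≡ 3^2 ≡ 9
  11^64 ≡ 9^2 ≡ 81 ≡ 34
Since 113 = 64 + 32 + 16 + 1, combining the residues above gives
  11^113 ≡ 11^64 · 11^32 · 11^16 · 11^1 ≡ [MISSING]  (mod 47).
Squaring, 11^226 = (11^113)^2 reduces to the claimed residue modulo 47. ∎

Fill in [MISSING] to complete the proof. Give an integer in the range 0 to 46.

11^64 · 11^32 · 11^16 · 11^1 ≡ 34 · 9 · 3 · 11 = 10098.
10098 mod 47 = 40, so 11^113 ≡ 40 (mod 47).

40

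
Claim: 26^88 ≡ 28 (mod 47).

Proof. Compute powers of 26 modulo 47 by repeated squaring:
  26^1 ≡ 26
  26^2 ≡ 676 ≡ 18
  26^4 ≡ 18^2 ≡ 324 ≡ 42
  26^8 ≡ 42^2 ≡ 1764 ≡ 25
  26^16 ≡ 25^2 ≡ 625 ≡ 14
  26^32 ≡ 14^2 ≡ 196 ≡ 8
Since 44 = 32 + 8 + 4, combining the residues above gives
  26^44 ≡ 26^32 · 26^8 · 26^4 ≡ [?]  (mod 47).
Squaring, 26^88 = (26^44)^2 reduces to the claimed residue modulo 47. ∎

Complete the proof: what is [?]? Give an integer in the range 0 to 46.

Multiply the listed residues: 8 · 25 · 42 = 200 → 8400.
Reducing modulo 47: 8400 = 178·47 + 34, so 26^44 ≡ 34.

34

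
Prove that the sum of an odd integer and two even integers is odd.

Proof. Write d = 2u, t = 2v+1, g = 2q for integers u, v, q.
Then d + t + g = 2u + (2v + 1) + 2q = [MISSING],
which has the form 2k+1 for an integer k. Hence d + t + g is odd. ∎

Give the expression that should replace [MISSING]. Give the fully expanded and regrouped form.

2u + (2v + 1) + 2q = 2q + 2u + 2v + 1
= 2(q + u + v) + 1.
Since q + u + v is an integer, the sum is of the form 2k+1 for an integer k.

2(q + u + v) + 1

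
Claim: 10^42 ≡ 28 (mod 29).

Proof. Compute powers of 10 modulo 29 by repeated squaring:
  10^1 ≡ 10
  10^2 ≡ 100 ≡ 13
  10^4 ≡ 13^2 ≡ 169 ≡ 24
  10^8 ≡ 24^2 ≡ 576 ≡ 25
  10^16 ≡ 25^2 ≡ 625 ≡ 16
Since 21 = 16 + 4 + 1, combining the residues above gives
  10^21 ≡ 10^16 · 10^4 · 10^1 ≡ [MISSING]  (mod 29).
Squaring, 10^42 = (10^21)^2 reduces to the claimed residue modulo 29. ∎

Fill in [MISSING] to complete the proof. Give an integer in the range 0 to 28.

12

10^16 · 10^4 · 10^1 ≡ 16 · 24 · 10 = 3840.
3840 mod 29 = 12, so 10^21 ≡ 12 (mod 29).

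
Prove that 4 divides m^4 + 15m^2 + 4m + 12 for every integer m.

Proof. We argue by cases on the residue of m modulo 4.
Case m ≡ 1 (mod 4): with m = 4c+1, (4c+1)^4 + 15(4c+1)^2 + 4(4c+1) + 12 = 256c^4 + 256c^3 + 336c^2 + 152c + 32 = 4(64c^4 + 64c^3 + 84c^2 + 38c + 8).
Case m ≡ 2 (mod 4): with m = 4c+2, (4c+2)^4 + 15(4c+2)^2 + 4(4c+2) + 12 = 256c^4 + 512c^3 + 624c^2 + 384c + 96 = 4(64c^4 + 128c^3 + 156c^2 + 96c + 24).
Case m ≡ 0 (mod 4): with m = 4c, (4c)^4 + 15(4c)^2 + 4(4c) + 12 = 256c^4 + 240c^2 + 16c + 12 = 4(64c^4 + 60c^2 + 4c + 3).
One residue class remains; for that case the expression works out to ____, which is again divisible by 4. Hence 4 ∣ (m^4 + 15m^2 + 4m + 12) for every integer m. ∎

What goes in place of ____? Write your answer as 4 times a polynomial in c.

4(64c^4 + 192c^3 + 276c^2 + 202c + 60)

Only m ≡ 3 (mod 4) is unaccounted for. Put m = 4c+3:
(4c+3)^4 + 15(4c+3)^2 + 4(4c+3) + 12 expands to 256c^4 + 768c^3 + 1104c^2 + 808c + 240,
and factoring out 4 leaves 4(64c^4 + 192c^3 + 276c^2 + 202c + 60).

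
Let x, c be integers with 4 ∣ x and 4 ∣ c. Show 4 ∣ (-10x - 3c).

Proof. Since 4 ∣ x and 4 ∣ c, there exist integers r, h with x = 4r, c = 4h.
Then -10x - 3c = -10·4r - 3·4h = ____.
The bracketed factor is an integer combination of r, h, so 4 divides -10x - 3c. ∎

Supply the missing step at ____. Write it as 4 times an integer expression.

Each term has a factor of 4: -10·4r - 3·4h = 4·(-3h - 10r).
Since -3h - 10r is an integer, 4 ∣ (-10x - 3c).

4(-3h - 10r)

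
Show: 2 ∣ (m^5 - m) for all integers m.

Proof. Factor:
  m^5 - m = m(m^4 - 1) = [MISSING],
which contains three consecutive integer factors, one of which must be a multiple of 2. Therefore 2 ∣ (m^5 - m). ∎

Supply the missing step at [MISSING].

(m - 1)m(m + 1)(m^2 + 1)

m^4 - 1 = (m^2 - 1)(m^2 + 1), and m^2 - 1 = (m-1)(m+1).
So m(m^4 - 1) = (m - 1)m(m + 1)(m^2 + 1).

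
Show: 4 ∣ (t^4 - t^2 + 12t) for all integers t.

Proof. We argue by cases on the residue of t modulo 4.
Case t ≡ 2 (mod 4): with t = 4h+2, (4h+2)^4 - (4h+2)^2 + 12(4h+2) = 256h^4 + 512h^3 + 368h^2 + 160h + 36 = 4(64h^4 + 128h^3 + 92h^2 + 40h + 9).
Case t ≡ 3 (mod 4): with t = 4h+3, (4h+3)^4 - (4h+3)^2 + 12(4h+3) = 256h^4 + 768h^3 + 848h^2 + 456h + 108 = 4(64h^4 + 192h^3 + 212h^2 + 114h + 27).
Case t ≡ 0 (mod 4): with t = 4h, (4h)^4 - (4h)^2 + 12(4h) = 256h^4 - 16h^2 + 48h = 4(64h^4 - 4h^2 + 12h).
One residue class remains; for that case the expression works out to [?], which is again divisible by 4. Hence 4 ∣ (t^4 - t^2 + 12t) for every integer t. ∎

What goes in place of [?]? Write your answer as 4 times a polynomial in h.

The residues treated are {2, 3, 0}, so the missing case is t ≡ 1 (mod 4); write t = 4h+1.
Then (4h+1)^4 - (4h+1)^2 + 12(4h+1) = 256h^4 + 256h^3 + 80h^2 + 56h + 12 = 4(64h^4 + 64h^3 + 20h^2 + 14h + 3).

4(64h^4 + 64h^3 + 20h^2 + 14h + 3)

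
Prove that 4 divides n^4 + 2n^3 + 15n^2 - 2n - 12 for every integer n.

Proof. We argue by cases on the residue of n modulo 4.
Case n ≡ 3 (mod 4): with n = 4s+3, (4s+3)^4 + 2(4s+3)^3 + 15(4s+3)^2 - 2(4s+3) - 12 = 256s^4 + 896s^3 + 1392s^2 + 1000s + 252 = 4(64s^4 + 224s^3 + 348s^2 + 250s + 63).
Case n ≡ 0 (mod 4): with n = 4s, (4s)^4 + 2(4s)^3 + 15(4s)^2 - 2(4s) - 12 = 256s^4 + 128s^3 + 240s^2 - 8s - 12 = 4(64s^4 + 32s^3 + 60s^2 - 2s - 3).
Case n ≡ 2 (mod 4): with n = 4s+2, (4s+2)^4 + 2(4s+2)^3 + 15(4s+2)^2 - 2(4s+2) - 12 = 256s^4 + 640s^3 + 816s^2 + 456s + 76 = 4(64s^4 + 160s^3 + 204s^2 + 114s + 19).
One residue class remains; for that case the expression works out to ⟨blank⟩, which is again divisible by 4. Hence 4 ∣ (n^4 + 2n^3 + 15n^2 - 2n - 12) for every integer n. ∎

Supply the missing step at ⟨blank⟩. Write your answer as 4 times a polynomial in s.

4(64s^4 + 96s^3 + 108s^2 + 38s + 1)

The residues treated are {3, 0, 2}, so the missing case is n ≡ 1 (mod 4); write n = 4s+1.
Then (4s+1)^4 + 2(4s+1)^3 + 15(4s+1)^2 - 2(4s+1) - 12 = 256s^4 + 384s^3 + 432s^2 + 152s + 4 = 4(64s^4 + 96s^3 + 108s^2 + 38s + 1).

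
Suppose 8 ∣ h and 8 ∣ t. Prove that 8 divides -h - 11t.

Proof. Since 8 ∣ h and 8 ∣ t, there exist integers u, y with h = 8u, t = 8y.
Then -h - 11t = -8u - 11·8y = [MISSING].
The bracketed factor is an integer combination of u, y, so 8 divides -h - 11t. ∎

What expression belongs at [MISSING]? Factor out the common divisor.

8(-u - 11y)

Each term has a factor of 8: -8u - 11·8y = 8·(-u - 11y).
Since -u - 11y is an integer, 8 ∣ (-h - 11t).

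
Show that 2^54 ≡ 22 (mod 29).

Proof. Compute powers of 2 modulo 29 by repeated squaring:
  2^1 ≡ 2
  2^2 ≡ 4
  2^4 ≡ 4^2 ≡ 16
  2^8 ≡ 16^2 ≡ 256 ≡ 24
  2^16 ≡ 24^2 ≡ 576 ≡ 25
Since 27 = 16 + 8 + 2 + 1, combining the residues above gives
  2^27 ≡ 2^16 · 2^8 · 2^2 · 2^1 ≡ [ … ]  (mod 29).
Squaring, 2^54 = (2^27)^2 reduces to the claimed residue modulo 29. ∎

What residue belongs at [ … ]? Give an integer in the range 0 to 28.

15

2^16 · 2^8 · 2^2 · 2^1 ≡ 25 · 24 · 4 · 2 = 4800.
4800 mod 29 = 15, so 2^27 ≡ 15 (mod 29).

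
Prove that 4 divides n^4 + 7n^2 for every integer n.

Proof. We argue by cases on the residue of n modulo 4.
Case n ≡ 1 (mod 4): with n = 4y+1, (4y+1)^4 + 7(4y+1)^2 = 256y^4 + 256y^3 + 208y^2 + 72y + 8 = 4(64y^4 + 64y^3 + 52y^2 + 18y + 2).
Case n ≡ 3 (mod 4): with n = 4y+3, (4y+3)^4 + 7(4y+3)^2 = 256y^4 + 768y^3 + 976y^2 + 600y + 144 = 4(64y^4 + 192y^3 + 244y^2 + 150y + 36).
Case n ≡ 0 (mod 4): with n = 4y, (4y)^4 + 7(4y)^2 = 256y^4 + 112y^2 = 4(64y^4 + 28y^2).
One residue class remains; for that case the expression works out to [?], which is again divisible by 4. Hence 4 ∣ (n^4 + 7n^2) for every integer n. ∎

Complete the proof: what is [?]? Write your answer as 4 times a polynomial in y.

Only n ≡ 2 (mod 4) is unaccounted for. Put n = 4y+2:
(4y+2)^4 + 7(4y+2)^2 expands to 256y^4 + 512y^3 + 496y^2 + 240y + 44,
and factoring out 4 leaves 4(64y^4 + 128y^3 + 124y^2 + 60y + 11).

4(64y^4 + 128y^3 + 124y^2 + 60y + 11)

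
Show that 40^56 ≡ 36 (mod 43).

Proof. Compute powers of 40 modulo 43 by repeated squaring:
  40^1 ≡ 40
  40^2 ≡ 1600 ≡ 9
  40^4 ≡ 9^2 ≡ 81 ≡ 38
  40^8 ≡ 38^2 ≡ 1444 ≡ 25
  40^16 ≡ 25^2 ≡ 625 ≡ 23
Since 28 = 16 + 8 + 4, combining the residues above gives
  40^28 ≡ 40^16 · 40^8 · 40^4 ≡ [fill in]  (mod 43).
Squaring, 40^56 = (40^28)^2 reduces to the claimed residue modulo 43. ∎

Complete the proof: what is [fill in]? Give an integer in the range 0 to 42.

Multiply the listed residues: 23 · 25 · 38 = 575 → 21850.
Reducing modulo 43: 21850 = 508·43 + 6, so 40^28 ≡ 6.

6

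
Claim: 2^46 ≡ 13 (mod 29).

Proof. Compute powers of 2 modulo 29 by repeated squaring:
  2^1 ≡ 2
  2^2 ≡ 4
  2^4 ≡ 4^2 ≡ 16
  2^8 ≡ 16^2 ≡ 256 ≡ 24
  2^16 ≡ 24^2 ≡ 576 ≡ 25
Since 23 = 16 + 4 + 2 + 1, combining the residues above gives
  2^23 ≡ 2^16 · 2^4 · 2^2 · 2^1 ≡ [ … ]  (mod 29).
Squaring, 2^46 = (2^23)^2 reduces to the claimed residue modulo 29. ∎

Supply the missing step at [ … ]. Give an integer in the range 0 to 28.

2^16 · 2^4 · 2^2 · 2^1 ≡ 25 · 16 · 4 · 2 = 3200.
3200 mod 29 = 10, so 2^23 ≡ 10 (mod 29).

10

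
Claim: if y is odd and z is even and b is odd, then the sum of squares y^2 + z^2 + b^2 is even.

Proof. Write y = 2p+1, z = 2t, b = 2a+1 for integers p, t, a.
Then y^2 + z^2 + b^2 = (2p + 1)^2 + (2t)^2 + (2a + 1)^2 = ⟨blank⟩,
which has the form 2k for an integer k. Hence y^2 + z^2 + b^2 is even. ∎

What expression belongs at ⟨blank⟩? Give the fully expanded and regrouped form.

2(2a^2 + 2a + 2p^2 + 2p + 2t^2 + 1)

Expanding: (2p + 1)^2 + (2t)^2 + (2a + 1)^2 = 4a^2 + 4a + 4p^2 + 4p + 4t^2 + 2.
Every term is even; pulling out the factor of 2 gives 2(2a^2 + 2a + 2p^2 + 2p + 2t^2 + 1).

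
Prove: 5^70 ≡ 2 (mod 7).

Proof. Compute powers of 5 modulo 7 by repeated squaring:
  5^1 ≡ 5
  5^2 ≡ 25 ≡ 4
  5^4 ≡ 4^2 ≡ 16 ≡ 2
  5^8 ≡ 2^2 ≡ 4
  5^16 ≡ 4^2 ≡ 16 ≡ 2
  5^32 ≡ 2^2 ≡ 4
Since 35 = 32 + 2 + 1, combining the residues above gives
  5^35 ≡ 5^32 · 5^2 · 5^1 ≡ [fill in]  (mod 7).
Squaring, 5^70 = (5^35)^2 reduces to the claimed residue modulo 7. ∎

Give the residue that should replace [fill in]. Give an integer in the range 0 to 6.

3

5^32 · 5^2 · 5^1 ≡ 4 · 4 · 5 = 80.
80 mod 7 = 3, so 5^35 ≡ 3 (mod 7).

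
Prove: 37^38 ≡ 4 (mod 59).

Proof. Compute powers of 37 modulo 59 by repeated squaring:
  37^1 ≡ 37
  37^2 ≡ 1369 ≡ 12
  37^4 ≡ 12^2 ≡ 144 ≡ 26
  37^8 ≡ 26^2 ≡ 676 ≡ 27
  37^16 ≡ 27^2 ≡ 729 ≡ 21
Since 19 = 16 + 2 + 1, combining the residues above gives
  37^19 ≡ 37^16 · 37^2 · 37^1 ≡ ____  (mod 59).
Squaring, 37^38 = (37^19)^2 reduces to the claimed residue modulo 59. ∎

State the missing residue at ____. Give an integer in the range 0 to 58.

2

37^16 · 37^2 · 37^1 ≡ 21 · 12 · 37 = 9324.
9324 mod 59 = 2, so 37^19 ≡ 2 (mod 59).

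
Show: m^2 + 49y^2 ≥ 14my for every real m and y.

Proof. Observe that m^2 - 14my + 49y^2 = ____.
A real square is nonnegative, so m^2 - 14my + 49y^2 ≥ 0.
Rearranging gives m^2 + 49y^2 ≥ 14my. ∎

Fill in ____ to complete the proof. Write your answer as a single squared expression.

m^2 - 14my + 49y^2 is a perfect-square trinomial: the outer terms are (m)^2 and (7y)^2, and the cross term is -2·m·7y.
So m^2 - 14my + 49y^2 = (m - 7y)^2 ≥ 0.

(m - 7y)^2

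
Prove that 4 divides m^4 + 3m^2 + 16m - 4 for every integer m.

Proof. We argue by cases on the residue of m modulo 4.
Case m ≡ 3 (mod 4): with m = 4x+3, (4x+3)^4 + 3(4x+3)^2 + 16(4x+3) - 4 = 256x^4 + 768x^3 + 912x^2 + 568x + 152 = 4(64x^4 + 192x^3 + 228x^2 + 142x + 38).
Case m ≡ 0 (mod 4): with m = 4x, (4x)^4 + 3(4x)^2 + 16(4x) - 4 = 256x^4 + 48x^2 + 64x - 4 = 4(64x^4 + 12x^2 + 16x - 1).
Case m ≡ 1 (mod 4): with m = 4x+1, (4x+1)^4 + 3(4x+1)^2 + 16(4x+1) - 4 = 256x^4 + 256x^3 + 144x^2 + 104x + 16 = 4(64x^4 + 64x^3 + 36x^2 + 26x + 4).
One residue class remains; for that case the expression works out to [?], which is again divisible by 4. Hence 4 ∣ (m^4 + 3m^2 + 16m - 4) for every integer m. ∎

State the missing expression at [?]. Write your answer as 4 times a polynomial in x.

4(64x^4 + 128x^3 + 108x^2 + 60x + 14)

Only m ≡ 2 (mod 4) is unaccounted for. Put m = 4x+2:
(4x+2)^4 + 3(4x+2)^2 + 16(4x+2) - 4 expands to 256x^4 + 512x^3 + 432x^2 + 240x + 56,
and factoring out 4 leaves 4(64x^4 + 128x^3 + 108x^2 + 60x + 14).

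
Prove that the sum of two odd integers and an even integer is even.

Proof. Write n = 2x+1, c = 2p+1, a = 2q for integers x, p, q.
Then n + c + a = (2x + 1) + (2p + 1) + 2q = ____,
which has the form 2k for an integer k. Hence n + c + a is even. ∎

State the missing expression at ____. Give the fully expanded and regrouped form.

(2x + 1) + (2p + 1) + 2q = 2p + 2q + 2x + 2
= 2(p + q + x + 1).
Since p + q + x + 1 is an integer, the sum is of the form 2k for an integer k.

2(p + q + x + 1)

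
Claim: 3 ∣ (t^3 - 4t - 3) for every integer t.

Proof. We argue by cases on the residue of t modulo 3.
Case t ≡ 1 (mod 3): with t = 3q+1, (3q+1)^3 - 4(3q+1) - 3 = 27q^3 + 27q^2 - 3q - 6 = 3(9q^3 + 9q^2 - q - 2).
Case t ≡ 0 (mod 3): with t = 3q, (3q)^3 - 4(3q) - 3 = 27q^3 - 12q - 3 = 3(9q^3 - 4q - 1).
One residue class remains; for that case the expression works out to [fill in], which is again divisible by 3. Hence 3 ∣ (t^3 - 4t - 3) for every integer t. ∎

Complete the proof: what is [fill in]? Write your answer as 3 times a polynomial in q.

3(9q^3 + 18q^2 + 8q - 1)

The residues treated are {1, 0}, so the missing case is t ≡ 2 (mod 3); write t = 3q+2.
Then (3q+2)^3 - 4(3q+2) - 3 = 27q^3 + 54q^2 + 24q - 3 = 3(9q^3 + 18q^2 + 8q - 1).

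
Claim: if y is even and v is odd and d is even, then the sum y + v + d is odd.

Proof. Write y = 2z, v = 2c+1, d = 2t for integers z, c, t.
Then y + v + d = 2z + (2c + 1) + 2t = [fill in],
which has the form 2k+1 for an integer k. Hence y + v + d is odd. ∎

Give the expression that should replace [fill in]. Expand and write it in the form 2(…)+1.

2z + (2c + 1) + 2t = 2c + 2t + 2z + 1
= 2(c + t + z) + 1.
Since c + t + z is an integer, the sum is of the form 2k+1 for an integer k.

2(c + t + z) + 1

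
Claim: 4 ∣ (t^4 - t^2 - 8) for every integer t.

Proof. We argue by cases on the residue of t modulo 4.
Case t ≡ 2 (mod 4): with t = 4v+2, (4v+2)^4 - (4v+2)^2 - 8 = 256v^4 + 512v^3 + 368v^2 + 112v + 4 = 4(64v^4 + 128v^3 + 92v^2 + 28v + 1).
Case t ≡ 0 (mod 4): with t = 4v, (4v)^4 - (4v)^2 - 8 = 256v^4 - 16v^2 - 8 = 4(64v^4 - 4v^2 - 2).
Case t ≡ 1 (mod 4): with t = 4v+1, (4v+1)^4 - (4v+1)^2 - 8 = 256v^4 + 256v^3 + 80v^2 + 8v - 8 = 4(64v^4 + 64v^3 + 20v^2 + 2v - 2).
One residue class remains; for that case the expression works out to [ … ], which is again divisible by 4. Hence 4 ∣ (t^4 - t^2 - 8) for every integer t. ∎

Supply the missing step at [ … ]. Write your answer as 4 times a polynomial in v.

Only t ≡ 3 (mod 4) is unaccounted for. Put t = 4v+3:
(4v+3)^4 - (4v+3)^2 - 8 expands to 256v^4 + 768v^3 + 848v^2 + 408v + 64,
and factoring out 4 leaves 4(64v^4 + 192v^3 + 212v^2 + 102v + 16).

4(64v^4 + 192v^3 + 212v^2 + 102v + 16)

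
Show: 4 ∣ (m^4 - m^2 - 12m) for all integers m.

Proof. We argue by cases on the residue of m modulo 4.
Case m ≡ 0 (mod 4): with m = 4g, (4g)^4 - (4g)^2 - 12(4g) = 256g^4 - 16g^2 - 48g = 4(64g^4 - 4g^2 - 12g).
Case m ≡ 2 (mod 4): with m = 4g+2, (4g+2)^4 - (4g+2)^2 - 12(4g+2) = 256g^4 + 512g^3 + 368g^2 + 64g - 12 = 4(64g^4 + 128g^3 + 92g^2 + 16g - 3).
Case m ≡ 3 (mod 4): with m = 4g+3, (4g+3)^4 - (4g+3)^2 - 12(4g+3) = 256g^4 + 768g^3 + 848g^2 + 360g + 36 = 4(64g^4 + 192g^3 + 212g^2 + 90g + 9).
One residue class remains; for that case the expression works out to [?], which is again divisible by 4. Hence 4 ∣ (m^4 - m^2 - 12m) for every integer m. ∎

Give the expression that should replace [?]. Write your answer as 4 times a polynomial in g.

Only m ≡ 1 (mod 4) is unaccounted for. Put m = 4g+1:
(4g+1)^4 - (4g+1)^2 - 12(4g+1) expands to 256g^4 + 256g^3 + 80g^2 - 40g - 12,
and factoring out 4 leaves 4(64g^4 + 64g^3 + 20g^2 - 10g - 3).

4(64g^4 + 64g^3 + 20g^2 - 10g - 3)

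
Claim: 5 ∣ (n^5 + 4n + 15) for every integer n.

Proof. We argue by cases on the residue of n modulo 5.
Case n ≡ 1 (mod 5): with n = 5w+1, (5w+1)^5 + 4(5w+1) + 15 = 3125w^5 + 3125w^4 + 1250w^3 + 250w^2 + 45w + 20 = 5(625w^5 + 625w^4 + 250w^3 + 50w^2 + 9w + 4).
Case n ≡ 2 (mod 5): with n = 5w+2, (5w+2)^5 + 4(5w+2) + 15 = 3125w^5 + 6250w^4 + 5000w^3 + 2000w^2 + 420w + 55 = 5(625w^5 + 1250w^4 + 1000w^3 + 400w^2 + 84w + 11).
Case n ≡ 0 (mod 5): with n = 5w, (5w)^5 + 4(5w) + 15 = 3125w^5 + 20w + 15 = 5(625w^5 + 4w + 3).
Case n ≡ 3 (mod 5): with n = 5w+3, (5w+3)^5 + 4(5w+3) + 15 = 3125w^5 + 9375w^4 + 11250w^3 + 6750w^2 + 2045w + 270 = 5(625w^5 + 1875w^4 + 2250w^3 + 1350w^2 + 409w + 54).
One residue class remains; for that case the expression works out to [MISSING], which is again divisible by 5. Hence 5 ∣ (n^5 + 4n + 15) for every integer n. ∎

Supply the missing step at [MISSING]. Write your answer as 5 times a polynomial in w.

Only n ≡ 4 (mod 5) is unaccounted for. Put n = 5w+4:
(5w+4)^5 + 4(5w+4) + 15 expands to 3125w^5 + 12500w^4 + 20000w^3 + 16000w^2 + 6420w + 1055,
and factoring out 5 leaves 5(625w^5 + 2500w^4 + 4000w^3 + 3200w^2 + 1284w + 211).

5(625w^5 + 2500w^4 + 4000w^3 + 3200w^2 + 1284w + 211)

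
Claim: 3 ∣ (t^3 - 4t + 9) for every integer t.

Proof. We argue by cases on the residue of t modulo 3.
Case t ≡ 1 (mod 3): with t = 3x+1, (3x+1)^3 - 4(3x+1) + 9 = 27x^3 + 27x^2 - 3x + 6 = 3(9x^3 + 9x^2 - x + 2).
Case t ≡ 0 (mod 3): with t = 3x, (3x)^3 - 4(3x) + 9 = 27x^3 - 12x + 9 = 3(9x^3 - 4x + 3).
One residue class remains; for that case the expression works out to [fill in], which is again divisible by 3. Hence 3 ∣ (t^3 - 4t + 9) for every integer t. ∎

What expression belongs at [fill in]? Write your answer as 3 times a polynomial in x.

Only t ≡ 2 (mod 3) is unaccounted for. Put t = 3x+2:
(3x+2)^3 - 4(3x+2) + 9 expands to 27x^3 + 54x^2 + 24x + 9,
and factoring out 3 leaves 3(9x^3 + 18x^2 + 8x + 3).

3(9x^3 + 18x^2 + 8x + 3)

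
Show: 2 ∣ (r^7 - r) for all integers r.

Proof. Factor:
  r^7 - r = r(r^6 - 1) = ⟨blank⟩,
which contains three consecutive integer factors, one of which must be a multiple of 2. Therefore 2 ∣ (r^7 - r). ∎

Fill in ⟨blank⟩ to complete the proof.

r^6 - 1 = (r^2 - 1)(r^4 + r^2 + 1), and r^2 - 1 = (r-1)(r+1).
So r(r^6 - 1) = (r - 1)r(r + 1)(r^4 + r^2 + 1).

(r - 1)r(r + 1)(r^4 + r^2 + 1)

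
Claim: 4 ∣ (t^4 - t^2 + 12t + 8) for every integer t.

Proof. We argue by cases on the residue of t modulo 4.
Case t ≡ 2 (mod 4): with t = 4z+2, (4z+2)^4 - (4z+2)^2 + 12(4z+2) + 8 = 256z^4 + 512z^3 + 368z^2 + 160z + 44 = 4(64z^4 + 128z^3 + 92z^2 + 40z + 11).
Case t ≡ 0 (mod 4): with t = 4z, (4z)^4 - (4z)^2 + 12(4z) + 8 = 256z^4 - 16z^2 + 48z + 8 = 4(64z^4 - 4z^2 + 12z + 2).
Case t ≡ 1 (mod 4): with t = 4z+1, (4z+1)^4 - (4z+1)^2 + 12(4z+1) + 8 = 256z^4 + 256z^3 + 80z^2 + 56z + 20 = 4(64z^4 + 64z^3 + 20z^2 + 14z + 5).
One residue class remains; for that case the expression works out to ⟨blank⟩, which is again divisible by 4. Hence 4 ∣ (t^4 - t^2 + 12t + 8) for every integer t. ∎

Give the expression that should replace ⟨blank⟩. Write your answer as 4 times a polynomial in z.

4(64z^4 + 192z^3 + 212z^2 + 114z + 29)

The residues treated are {2, 0, 1}, so the missing case is t ≡ 3 (mod 4); write t = 4z+3.
Then (4z+3)^4 - (4z+3)^2 + 12(4z+3) + 8 = 256z^4 + 768z^3 + 848z^2 + 456z + 116 = 4(64z^4 + 192z^3 + 212z^2 + 114z + 29).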